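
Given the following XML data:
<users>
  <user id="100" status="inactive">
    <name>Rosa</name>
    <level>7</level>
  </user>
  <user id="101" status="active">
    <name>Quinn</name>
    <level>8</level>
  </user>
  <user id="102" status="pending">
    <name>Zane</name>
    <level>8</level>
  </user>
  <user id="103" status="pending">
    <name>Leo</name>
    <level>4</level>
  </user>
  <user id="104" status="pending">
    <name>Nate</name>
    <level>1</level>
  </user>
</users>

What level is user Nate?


Finding user: Nate
<level>1</level>

ANSWER: 1


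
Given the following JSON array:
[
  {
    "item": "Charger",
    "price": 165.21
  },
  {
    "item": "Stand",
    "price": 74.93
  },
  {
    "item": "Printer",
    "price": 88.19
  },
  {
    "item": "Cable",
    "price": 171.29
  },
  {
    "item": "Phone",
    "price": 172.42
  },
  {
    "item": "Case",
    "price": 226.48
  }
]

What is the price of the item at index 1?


Array index 1 -> Stand
price = 74.93

ANSWER: 74.93


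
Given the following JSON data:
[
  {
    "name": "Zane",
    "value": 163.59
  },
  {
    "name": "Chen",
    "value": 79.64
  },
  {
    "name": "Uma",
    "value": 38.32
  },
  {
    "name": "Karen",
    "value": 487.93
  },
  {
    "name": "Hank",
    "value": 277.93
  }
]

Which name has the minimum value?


Comparing values:
  Zane: 163.59
  Chen: 79.64
  Uma: 38.32
  Karen: 487.93
  Hank: 277.93
Minimum: Uma (38.32)

ANSWER: Uma


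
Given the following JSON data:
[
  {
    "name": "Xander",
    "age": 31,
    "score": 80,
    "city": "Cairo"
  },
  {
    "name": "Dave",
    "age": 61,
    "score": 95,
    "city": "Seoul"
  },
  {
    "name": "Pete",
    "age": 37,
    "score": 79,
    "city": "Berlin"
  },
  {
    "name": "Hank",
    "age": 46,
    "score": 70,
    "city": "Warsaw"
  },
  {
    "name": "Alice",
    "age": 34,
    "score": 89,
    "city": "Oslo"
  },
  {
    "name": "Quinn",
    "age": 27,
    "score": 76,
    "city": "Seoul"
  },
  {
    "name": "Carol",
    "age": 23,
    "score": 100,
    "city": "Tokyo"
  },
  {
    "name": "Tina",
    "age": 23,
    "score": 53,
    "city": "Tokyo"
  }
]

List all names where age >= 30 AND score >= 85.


Checking both conditions:
  Xander (age=31, score=80) -> no
  Dave (age=61, score=95) -> YES
  Pete (age=37, score=79) -> no
  Hank (age=46, score=70) -> no
  Alice (age=34, score=89) -> YES
  Quinn (age=27, score=76) -> no
  Carol (age=23, score=100) -> no
  Tina (age=23, score=53) -> no


ANSWER: Dave, Alice


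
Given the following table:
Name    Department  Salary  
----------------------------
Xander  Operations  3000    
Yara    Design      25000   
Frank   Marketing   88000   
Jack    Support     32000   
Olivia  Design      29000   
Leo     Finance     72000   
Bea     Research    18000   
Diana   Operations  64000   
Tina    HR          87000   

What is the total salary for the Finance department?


Finance department members:
  Leo: 72000
Total = 72000 = 72000

ANSWER: 72000


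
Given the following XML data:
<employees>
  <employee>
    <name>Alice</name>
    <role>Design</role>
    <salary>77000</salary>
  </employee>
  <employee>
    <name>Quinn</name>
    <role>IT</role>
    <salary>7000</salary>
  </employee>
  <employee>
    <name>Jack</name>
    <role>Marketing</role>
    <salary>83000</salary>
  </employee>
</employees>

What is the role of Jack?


Searching for <employee> with <name>Jack</name>
Found at position 3
<role>Marketing</role>

ANSWER: Marketing


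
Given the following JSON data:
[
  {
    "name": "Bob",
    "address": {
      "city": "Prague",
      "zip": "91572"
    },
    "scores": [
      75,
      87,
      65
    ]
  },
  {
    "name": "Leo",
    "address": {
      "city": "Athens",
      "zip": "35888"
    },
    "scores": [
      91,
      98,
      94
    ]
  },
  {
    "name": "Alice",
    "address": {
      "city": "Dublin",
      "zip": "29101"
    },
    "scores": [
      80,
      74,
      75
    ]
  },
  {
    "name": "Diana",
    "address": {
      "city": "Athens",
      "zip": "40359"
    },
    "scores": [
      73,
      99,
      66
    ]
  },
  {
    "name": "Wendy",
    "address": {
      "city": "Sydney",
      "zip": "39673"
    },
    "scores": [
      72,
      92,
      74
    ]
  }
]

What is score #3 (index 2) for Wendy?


Path: records[4].scores[2]
Value: 74

ANSWER: 74


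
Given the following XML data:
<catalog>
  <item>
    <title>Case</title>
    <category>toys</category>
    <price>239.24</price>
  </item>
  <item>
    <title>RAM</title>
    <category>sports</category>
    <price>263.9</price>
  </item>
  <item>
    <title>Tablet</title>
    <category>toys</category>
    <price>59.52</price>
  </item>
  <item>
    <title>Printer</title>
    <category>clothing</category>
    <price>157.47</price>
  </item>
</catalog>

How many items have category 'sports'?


Scanning <item> elements for <category>sports</category>:
  Item 2: RAM -> MATCH
Count: 1

ANSWER: 1


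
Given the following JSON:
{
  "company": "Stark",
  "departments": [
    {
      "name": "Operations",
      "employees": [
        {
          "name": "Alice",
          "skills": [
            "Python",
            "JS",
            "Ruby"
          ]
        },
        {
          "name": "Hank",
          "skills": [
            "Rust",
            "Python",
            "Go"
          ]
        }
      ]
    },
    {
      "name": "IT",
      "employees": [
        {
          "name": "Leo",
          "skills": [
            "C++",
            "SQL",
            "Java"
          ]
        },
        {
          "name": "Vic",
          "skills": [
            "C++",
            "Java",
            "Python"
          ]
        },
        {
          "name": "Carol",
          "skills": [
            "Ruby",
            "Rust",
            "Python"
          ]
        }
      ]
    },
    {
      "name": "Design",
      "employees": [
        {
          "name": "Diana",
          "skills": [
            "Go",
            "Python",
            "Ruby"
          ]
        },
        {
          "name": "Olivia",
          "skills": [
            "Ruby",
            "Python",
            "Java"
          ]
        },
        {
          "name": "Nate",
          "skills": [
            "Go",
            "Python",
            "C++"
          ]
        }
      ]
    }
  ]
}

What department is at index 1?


Path: departments[1].name
Value: IT

ANSWER: IT


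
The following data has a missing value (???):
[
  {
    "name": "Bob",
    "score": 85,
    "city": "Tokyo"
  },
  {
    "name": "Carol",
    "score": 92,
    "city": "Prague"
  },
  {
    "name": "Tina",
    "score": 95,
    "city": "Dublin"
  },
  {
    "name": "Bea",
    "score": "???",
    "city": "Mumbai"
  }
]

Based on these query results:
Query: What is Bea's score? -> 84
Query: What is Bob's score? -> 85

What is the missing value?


The missing value is Bea's score
From query: Bea's score = 84

ANSWER: 84


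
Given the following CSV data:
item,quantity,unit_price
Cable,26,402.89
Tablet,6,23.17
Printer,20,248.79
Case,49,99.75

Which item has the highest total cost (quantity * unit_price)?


Computing row totals:
  Cable: 10475.14
  Tablet: 139.02
  Printer: 4975.8
  Case: 4887.75
Maximum: Cable (10475.14)

ANSWER: Cable


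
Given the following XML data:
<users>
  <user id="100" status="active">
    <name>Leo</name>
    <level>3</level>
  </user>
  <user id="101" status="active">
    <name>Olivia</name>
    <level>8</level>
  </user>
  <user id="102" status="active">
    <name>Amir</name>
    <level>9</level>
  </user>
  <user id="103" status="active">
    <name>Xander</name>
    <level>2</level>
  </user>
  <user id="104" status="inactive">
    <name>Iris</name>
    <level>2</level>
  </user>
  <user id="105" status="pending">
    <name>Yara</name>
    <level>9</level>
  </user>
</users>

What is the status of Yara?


Finding user with name = Yara
user id="105" status="pending"

ANSWER: pending


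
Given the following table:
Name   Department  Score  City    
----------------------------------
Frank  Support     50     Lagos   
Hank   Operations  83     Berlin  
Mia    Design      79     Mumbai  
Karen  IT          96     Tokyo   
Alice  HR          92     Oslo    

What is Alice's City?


Row 5: Alice
City = Oslo

ANSWER: Oslo


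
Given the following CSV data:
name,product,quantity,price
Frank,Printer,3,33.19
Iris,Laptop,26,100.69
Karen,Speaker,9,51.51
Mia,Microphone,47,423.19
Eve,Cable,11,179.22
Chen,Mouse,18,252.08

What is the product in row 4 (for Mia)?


Row 4: Mia
Column 'product' = Microphone

ANSWER: Microphone


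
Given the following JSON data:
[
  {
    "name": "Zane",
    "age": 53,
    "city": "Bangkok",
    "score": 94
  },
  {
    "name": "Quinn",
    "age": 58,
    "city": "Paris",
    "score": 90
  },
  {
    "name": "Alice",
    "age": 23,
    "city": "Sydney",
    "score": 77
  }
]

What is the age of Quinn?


Looking up record where name = Quinn
Record index: 1
Field 'age' = 58

ANSWER: 58


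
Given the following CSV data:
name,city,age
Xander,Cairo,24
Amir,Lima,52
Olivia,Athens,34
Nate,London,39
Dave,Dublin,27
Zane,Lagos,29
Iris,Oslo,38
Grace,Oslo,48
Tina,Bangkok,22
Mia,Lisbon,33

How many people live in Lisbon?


Scanning city column for 'Lisbon':
  Row 10: Mia -> MATCH
Total matches: 1

ANSWER: 1


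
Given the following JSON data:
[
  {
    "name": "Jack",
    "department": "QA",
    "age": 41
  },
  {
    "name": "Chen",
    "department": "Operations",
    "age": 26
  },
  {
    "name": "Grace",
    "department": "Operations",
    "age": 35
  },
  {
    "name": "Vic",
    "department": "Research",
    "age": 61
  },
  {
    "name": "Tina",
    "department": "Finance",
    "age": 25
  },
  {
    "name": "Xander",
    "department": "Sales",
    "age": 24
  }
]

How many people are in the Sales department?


Scanning records for department = Sales
  Record 5: Xander
Count: 1

ANSWER: 1


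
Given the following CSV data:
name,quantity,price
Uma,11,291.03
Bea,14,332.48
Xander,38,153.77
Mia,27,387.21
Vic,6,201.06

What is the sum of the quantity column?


Values in 'quantity' column:
  Row 1: 11
  Row 2: 14
  Row 3: 38
  Row 4: 27
  Row 5: 6
Sum = 11 + 14 + 38 + 27 + 6 = 96

ANSWER: 96


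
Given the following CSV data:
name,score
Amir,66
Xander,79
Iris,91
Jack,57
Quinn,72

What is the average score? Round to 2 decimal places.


Scores: 66, 79, 91, 57, 72
Sum = 365
Count = 5
Average = 365 / 5 = 73.00

ANSWER: 73.00


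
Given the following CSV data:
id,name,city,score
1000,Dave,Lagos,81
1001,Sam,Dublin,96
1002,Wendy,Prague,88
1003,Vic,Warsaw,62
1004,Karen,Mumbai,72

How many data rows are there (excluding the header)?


Counting rows (excluding header):
Header: id,name,city,score
Data rows: 5

ANSWER: 5


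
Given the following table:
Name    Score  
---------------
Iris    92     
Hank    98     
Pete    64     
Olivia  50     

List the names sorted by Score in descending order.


Sorting by Score (descending):
  Hank: 98
  Iris: 92
  Pete: 64
  Olivia: 50


ANSWER: Hank, Iris, Pete, Olivia


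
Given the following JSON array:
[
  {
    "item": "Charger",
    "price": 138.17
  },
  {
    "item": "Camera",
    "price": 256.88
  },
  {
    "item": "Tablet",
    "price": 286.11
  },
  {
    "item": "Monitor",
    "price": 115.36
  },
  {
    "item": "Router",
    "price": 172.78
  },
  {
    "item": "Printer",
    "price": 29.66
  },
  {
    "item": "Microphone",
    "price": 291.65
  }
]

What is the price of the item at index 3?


Array index 3 -> Monitor
price = 115.36

ANSWER: 115.36


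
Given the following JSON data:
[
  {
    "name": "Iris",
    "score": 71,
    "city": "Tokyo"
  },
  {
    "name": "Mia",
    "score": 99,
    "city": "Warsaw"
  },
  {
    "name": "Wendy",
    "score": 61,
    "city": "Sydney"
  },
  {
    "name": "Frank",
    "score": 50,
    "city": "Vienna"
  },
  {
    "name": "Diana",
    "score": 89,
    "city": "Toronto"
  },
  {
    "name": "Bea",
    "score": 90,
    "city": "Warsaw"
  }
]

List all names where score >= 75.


Filtering records where score >= 75:
  Iris (score=71) -> no
  Mia (score=99) -> YES
  Wendy (score=61) -> no
  Frank (score=50) -> no
  Diana (score=89) -> YES
  Bea (score=90) -> YES


ANSWER: Mia, Diana, Bea


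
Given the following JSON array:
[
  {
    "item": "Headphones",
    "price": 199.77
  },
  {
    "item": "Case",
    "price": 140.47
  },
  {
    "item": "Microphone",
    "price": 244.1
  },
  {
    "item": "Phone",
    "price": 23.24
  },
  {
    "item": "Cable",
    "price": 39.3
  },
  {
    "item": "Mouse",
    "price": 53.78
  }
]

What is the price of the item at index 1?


Array index 1 -> Case
price = 140.47

ANSWER: 140.47


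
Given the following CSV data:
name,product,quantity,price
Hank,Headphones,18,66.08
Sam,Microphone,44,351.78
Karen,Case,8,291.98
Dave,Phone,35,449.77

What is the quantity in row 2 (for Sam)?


Row 2: Sam
Column 'quantity' = 44

ANSWER: 44


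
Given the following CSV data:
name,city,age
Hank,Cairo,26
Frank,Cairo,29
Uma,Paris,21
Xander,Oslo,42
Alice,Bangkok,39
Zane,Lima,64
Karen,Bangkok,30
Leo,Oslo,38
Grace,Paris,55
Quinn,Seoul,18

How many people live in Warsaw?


Scanning city column for 'Warsaw':
Total matches: 0

ANSWER: 0


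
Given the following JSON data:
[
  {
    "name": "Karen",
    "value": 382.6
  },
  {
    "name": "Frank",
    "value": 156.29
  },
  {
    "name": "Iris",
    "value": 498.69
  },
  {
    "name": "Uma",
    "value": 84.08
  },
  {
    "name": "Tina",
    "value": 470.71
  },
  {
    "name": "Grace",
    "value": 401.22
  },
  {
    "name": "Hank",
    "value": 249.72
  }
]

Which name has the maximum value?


Comparing values:
  Karen: 382.6
  Frank: 156.29
  Iris: 498.69
  Uma: 84.08
  Tina: 470.71
  Grace: 401.22
  Hank: 249.72
Maximum: Iris (498.69)

ANSWER: Iris


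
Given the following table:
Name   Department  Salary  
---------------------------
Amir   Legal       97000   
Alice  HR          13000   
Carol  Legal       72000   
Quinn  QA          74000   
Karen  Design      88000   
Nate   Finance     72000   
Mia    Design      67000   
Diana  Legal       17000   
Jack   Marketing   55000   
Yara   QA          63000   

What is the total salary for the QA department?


QA department members:
  Quinn: 74000
  Yara: 63000
Total = 74000 + 63000 = 137000

ANSWER: 137000


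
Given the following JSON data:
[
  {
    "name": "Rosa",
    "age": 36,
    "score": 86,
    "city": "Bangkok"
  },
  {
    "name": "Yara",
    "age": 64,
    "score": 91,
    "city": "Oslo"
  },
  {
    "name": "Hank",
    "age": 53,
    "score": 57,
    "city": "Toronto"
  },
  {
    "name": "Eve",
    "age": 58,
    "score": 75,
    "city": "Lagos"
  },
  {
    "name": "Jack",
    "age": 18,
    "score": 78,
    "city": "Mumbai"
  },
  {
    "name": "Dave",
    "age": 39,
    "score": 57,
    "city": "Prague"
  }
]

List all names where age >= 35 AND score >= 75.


Checking both conditions:
  Rosa (age=36, score=86) -> YES
  Yara (age=64, score=91) -> YES
  Hank (age=53, score=57) -> no
  Eve (age=58, score=75) -> YES
  Jack (age=18, score=78) -> no
  Dave (age=39, score=57) -> no


ANSWER: Rosa, Yara, Eve


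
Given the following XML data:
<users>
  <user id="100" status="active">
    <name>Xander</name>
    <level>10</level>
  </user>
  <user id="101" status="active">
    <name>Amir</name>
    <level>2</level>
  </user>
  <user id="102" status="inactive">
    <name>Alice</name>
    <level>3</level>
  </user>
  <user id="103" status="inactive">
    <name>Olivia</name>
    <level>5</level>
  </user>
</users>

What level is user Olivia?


Finding user: Olivia
<level>5</level>

ANSWER: 5


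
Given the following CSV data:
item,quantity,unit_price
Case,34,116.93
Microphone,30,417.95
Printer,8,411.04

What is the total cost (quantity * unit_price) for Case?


Row: Case
quantity = 34
unit_price = 116.93
total = 34 * 116.93 = 3975.62

ANSWER: 3975.62


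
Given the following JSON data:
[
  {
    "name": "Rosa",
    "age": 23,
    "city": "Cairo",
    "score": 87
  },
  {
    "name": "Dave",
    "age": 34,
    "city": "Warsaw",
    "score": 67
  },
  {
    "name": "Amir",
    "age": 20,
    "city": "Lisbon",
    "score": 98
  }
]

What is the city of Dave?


Looking up record where name = Dave
Record index: 1
Field 'city' = Warsaw

ANSWER: Warsaw


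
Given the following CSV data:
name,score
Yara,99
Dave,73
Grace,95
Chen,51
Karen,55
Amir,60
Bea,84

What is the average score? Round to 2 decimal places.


Scores: 99, 73, 95, 51, 55, 60, 84
Sum = 517
Count = 7
Average = 517 / 7 = 73.86

ANSWER: 73.86


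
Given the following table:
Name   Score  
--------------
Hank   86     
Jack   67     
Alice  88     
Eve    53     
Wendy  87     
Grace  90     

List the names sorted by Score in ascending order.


Sorting by Score (ascending):
  Eve: 53
  Jack: 67
  Hank: 86
  Wendy: 87
  Alice: 88
  Grace: 90


ANSWER: Eve, Jack, Hank, Wendy, Alice, Grace


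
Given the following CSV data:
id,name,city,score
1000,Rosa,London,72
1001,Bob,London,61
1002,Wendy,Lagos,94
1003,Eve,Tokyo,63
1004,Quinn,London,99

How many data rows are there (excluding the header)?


Counting rows (excluding header):
Header: id,name,city,score
Data rows: 5

ANSWER: 5


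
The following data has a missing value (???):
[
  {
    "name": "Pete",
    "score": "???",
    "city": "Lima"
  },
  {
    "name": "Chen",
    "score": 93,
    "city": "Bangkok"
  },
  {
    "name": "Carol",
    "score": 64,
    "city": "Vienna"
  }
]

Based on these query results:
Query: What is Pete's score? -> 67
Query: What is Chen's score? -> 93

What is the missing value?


The missing value is Pete's score
From query: Pete's score = 67

ANSWER: 67


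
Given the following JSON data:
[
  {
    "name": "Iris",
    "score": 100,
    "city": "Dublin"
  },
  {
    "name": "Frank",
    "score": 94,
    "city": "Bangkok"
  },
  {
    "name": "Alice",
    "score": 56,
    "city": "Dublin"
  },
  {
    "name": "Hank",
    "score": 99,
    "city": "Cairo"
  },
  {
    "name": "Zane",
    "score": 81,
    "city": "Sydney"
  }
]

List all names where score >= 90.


Filtering records where score >= 90:
  Iris (score=100) -> YES
  Frank (score=94) -> YES
  Alice (score=56) -> no
  Hank (score=99) -> YES
  Zane (score=81) -> no


ANSWER: Iris, Frank, Hank


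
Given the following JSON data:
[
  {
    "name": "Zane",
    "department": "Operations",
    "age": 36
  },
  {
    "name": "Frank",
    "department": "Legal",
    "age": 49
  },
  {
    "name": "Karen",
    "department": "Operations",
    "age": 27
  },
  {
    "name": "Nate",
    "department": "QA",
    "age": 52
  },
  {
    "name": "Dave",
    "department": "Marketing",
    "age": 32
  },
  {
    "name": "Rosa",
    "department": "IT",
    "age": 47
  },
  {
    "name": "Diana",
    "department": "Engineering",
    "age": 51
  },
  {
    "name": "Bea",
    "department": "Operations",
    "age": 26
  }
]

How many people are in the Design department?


Scanning records for department = Design
  No matches found
Count: 0

ANSWER: 0


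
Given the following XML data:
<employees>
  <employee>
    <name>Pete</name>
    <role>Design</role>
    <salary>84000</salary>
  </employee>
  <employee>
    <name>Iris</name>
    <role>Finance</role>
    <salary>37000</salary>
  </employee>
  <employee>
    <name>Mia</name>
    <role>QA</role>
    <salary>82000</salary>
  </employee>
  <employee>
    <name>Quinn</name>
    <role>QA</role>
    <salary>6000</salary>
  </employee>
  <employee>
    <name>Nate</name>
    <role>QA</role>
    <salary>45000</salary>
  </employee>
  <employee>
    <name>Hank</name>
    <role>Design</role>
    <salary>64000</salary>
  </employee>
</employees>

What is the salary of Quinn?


Searching for <employee> with <name>Quinn</name>
Found at position 4
<salary>6000</salary>

ANSWER: 6000


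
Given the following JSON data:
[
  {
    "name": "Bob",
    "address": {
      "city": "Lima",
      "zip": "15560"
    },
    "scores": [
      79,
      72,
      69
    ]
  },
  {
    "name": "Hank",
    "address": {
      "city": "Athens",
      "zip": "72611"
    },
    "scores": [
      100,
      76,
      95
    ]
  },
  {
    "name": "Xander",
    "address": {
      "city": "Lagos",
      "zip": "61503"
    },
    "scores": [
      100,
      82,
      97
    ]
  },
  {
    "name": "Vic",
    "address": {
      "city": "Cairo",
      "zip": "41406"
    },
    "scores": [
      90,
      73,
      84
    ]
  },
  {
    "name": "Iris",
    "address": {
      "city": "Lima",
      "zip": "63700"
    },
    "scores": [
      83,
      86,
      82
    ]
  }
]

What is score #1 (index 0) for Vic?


Path: records[3].scores[0]
Value: 90

ANSWER: 90


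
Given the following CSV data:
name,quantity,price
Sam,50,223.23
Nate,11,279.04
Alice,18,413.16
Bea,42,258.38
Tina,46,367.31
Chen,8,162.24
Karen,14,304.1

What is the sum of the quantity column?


Values in 'quantity' column:
  Row 1: 50
  Row 2: 11
  Row 3: 18
  Row 4: 42
  Row 5: 46
  Row 6: 8
  Row 7: 14
Sum = 50 + 11 + 18 + 42 + 46 + 8 + 14 = 189

ANSWER: 189


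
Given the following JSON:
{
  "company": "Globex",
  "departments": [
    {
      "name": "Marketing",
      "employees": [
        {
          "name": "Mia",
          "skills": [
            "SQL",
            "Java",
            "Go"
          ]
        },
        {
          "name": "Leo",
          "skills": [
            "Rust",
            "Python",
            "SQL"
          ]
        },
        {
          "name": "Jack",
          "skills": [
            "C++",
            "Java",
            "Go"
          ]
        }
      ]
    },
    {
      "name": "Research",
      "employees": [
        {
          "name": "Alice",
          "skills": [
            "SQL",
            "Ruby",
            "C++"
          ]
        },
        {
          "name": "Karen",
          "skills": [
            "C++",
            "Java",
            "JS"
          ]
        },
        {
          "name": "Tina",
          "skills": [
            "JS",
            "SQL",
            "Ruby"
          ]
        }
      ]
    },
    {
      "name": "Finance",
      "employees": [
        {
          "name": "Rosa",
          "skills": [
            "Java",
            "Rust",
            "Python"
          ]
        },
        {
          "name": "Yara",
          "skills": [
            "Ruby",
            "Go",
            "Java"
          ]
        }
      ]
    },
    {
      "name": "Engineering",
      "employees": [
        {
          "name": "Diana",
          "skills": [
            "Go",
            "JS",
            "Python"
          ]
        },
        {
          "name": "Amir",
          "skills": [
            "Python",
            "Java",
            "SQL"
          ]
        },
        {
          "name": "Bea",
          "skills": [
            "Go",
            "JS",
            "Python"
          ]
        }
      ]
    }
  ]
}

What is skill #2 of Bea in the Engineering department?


Path: departments[3].employees[2].skills[1]
Value: JS

ANSWER: JS


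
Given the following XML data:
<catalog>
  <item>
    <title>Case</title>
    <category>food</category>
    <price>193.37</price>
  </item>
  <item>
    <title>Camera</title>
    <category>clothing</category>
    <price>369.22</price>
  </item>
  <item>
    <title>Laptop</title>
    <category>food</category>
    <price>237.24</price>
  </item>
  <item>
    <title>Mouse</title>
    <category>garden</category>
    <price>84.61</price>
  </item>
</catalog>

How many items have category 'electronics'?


Scanning <item> elements for <category>electronics</category>:
Count: 0

ANSWER: 0


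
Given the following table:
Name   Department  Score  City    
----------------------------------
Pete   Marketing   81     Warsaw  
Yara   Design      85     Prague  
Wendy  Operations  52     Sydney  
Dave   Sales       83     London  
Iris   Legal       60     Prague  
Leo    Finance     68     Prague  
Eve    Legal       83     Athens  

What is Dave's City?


Row 4: Dave
City = London

ANSWER: London


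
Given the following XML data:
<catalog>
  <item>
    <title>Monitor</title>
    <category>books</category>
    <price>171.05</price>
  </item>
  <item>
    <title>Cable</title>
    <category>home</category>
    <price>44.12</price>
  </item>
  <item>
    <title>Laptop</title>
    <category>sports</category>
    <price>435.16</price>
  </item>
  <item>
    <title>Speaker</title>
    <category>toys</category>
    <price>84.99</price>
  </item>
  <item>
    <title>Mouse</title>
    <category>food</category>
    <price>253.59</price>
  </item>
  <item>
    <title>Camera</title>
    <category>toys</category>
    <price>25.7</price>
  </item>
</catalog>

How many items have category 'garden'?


Scanning <item> elements for <category>garden</category>:
Count: 0

ANSWER: 0


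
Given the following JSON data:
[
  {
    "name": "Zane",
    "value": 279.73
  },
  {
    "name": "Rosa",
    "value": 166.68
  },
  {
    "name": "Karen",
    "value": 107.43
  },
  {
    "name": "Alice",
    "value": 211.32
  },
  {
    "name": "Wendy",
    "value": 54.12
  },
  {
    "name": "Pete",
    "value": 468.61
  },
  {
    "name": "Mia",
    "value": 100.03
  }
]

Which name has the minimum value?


Comparing values:
  Zane: 279.73
  Rosa: 166.68
  Karen: 107.43
  Alice: 211.32
  Wendy: 54.12
  Pete: 468.61
  Mia: 100.03
Minimum: Wendy (54.12)

ANSWER: Wendy


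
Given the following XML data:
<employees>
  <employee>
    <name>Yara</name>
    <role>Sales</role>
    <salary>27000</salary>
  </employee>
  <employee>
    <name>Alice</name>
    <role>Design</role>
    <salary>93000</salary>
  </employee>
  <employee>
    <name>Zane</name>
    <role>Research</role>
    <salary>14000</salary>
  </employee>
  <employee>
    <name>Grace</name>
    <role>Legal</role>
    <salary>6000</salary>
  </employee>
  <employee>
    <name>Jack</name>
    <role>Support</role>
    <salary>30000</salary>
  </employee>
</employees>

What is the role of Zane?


Searching for <employee> with <name>Zane</name>
Found at position 3
<role>Research</role>

ANSWER: Research


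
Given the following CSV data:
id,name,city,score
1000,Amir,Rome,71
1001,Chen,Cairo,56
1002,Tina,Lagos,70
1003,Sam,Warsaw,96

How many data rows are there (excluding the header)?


Counting rows (excluding header):
Header: id,name,city,score
Data rows: 4

ANSWER: 4


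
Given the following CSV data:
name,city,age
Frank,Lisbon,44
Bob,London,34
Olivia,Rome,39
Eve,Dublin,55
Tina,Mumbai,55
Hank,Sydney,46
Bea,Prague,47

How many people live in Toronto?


Scanning city column for 'Toronto':
Total matches: 0

ANSWER: 0


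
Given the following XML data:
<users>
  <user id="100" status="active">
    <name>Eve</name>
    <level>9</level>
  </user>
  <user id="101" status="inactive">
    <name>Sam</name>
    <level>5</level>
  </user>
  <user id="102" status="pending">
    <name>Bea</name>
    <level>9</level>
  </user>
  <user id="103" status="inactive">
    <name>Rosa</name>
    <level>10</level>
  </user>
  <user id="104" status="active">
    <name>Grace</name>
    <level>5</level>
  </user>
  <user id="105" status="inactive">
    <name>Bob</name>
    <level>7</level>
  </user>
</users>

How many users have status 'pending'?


Counting users with status='pending':
  Bea (id=102) -> MATCH
Count: 1

ANSWER: 1


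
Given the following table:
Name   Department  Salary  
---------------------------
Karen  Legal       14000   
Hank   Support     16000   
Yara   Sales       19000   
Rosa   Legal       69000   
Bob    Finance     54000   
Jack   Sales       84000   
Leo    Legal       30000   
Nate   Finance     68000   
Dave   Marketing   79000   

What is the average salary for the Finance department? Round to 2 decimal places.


Finance department members:
  Bob: 54000
  Nate: 68000
Sum = 122000
Count = 2
Average = 122000 / 2 = 61000.00

ANSWER: 61000.00


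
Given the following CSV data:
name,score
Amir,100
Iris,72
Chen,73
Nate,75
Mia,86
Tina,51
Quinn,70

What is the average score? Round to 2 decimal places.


Scores: 100, 72, 73, 75, 86, 51, 70
Sum = 527
Count = 7
Average = 527 / 7 = 75.29

ANSWER: 75.29


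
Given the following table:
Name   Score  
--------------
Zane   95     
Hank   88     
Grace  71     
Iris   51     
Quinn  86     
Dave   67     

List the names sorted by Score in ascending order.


Sorting by Score (ascending):
  Iris: 51
  Dave: 67
  Grace: 71
  Quinn: 86
  Hank: 88
  Zane: 95


ANSWER: Iris, Dave, Grace, Quinn, Hank, Zane


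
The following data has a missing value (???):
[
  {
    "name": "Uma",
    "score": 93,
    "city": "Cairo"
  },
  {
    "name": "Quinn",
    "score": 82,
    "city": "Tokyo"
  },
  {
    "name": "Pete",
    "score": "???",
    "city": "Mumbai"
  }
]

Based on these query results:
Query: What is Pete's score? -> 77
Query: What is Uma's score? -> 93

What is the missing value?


The missing value is Pete's score
From query: Pete's score = 77

ANSWER: 77


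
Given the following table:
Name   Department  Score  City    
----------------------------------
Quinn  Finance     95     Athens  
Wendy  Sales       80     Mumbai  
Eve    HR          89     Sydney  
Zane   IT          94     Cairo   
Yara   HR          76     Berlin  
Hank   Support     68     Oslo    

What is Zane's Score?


Row 4: Zane
Score = 94

ANSWER: 94


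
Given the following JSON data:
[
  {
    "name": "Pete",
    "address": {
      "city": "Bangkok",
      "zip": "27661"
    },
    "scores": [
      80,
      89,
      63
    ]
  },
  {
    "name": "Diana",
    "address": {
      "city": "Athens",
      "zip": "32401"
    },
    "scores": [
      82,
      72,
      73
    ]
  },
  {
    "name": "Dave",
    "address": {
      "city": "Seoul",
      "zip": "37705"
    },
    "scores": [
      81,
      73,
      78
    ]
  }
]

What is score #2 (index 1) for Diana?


Path: records[1].scores[1]
Value: 72

ANSWER: 72


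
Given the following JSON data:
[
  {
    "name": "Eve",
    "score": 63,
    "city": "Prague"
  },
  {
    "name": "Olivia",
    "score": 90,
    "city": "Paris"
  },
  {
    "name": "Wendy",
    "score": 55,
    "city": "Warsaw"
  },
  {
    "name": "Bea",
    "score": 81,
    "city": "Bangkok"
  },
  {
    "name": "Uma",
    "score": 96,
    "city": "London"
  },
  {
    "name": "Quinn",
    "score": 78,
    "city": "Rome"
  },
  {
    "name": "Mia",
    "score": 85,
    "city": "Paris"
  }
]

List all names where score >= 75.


Filtering records where score >= 75:
  Eve (score=63) -> no
  Olivia (score=90) -> YES
  Wendy (score=55) -> no
  Bea (score=81) -> YES
  Uma (score=96) -> YES
  Quinn (score=78) -> YES
  Mia (score=85) -> YES


ANSWER: Olivia, Bea, Uma, Quinn, Mia


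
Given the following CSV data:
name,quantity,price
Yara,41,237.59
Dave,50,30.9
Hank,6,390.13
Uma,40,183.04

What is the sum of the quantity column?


Values in 'quantity' column:
  Row 1: 41
  Row 2: 50
  Row 3: 6
  Row 4: 40
Sum = 41 + 50 + 6 + 40 = 137

ANSWER: 137


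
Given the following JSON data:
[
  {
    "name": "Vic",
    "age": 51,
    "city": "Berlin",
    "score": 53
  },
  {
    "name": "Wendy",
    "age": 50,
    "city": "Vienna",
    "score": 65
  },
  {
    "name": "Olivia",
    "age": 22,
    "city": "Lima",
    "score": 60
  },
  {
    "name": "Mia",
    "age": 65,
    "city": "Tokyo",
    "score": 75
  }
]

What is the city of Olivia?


Looking up record where name = Olivia
Record index: 2
Field 'city' = Lima

ANSWER: Lima


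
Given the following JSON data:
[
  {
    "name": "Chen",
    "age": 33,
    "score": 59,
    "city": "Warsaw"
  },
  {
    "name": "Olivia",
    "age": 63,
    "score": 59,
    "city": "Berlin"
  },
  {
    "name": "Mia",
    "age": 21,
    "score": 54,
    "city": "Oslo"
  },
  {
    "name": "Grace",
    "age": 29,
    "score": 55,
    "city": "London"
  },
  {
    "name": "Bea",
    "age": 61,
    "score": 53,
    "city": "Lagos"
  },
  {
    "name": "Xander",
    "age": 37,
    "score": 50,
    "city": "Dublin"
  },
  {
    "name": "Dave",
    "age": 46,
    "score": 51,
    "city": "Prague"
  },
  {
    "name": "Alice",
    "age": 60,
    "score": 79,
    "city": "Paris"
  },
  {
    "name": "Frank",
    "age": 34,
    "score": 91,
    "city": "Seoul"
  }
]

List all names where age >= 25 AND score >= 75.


Checking both conditions:
  Chen (age=33, score=59) -> no
  Olivia (age=63, score=59) -> no
  Mia (age=21, score=54) -> no
  Grace (age=29, score=55) -> no
  Bea (age=61, score=53) -> no
  Xander (age=37, score=50) -> no
  Dave (age=46, score=51) -> no
  Alice (age=60, score=79) -> YES
  Frank (age=34, score=91) -> YES


ANSWER: Alice, Frank


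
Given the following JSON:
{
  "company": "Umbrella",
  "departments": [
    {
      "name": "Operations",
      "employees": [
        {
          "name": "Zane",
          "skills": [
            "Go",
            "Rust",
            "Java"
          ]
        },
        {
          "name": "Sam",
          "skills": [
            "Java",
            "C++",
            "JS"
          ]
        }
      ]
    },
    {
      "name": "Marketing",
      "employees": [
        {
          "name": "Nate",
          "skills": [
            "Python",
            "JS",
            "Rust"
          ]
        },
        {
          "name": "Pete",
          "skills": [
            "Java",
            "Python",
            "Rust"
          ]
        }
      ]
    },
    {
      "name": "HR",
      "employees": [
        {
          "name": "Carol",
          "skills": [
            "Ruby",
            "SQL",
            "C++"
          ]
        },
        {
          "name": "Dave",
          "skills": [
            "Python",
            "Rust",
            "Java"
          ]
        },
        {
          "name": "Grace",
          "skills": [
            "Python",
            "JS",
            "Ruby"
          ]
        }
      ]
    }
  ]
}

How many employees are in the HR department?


Path: departments[2].employees
Count: 3

ANSWER: 3


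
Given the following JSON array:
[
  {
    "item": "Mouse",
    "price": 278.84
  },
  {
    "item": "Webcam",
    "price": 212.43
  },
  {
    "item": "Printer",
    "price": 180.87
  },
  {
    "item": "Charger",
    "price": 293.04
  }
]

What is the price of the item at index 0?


Array index 0 -> Mouse
price = 278.84

ANSWER: 278.84


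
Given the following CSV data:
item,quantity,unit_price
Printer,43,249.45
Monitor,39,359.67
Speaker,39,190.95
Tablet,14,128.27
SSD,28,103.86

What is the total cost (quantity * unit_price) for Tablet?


Row: Tablet
quantity = 14
unit_price = 128.27
total = 14 * 128.27 = 1795.78

ANSWER: 1795.78


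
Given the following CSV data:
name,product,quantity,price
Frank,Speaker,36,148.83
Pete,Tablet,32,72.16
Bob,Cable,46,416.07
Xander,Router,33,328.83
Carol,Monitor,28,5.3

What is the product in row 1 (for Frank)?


Row 1: Frank
Column 'product' = Speaker

ANSWER: Speaker


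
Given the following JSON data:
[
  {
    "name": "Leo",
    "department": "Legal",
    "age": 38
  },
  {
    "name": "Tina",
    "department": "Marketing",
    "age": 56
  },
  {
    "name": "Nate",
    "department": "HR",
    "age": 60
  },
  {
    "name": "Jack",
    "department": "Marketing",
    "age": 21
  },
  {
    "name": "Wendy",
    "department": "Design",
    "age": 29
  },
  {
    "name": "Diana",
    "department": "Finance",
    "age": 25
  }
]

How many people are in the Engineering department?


Scanning records for department = Engineering
  No matches found
Count: 0

ANSWER: 0


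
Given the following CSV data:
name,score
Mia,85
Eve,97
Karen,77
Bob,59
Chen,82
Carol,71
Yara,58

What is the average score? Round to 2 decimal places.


Scores: 85, 97, 77, 59, 82, 71, 58
Sum = 529
Count = 7
Average = 529 / 7 = 75.57

ANSWER: 75.57


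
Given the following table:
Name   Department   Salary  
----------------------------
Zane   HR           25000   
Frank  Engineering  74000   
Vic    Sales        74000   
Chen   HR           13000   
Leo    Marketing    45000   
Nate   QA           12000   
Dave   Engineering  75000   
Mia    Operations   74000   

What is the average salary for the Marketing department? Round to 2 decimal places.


Marketing department members:
  Leo: 45000
Sum = 45000
Count = 1
Average = 45000 / 1 = 45000.00

ANSWER: 45000.00


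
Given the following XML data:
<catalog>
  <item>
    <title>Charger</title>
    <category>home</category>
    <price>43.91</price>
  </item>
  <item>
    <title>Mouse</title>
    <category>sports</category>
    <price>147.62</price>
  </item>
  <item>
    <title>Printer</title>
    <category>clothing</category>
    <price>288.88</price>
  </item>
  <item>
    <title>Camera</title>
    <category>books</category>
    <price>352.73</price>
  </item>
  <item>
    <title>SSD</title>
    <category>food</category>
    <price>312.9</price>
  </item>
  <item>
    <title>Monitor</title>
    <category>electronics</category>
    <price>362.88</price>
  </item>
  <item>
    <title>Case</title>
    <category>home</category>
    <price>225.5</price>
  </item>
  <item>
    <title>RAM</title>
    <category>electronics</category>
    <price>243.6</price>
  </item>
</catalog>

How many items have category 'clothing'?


Scanning <item> elements for <category>clothing</category>:
  Item 3: Printer -> MATCH
Count: 1

ANSWER: 1


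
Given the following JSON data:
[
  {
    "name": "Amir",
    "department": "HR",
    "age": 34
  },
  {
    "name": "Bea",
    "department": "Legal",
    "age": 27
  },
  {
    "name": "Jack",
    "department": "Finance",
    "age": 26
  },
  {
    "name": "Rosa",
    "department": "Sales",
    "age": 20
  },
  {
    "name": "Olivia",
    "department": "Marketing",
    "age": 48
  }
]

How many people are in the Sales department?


Scanning records for department = Sales
  Record 3: Rosa
Count: 1

ANSWER: 1


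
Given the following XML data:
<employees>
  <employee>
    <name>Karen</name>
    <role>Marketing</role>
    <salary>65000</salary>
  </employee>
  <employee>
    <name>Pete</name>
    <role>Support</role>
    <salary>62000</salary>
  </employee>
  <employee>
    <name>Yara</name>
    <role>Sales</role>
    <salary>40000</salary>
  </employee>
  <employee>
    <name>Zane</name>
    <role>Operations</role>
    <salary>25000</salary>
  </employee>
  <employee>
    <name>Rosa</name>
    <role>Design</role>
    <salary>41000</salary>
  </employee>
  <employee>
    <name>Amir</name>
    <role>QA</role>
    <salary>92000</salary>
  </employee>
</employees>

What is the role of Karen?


Searching for <employee> with <name>Karen</name>
Found at position 1
<role>Marketing</role>

ANSWER: Marketing


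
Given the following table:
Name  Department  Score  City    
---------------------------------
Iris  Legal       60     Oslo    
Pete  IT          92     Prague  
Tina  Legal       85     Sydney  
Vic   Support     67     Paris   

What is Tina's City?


Row 3: Tina
City = Sydney

ANSWER: Sydney


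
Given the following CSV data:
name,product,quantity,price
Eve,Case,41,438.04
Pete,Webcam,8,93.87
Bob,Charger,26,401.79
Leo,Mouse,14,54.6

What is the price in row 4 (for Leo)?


Row 4: Leo
Column 'price' = 54.6

ANSWER: 54.6


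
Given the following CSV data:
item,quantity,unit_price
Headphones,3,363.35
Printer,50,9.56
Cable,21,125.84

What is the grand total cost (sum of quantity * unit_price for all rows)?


Computing row totals:
  Headphones: 3 * 363.35 = 1090.05
  Printer: 50 * 9.56 = 478.0
  Cable: 21 * 125.84 = 2642.64
Grand total = 1090.05 + 478.0 + 2642.64 = 4210.69

ANSWER: 4210.69


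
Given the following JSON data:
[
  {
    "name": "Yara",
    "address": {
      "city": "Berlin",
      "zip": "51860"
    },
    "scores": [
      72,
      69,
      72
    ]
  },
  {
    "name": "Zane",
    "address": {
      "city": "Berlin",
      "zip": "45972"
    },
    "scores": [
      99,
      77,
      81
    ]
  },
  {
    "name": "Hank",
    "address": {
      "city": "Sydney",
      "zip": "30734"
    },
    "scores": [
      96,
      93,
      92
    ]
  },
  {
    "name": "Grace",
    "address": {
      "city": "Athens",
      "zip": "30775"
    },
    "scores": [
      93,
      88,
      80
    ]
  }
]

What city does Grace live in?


Path: records[3].address.city
Value: Athens

ANSWER: Athens
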